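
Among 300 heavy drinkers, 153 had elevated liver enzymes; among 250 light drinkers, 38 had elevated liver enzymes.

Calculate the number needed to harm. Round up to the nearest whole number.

3

risk, heavy drinkers = 153/300 = 0.510000
risk, light drinkers = 38/250 = 0.152000
absolute risk difference = 0.358000
1 / 0.358000 = 2.793 → round up → 3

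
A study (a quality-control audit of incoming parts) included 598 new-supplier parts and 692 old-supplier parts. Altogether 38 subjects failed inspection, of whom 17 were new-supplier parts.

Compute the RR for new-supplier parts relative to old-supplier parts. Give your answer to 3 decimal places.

new-supplier parts without the outcome: 598 − 17 = 581
old-supplier parts with the outcome: 38 − 17 = 21
old-supplier parts without the outcome: 692 − 21 = 671
risk, new-supplier parts = 17/598 = 0.02843
risk, old-supplier parts = 21/692 = 0.03035
RR = 0.02843 / 0.03035 = 0.937

0.937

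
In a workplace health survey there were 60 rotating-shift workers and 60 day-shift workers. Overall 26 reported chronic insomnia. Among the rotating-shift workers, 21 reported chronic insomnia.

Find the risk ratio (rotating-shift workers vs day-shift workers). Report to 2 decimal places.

RR = 4.20

rotating-shift workers without the outcome: 60 − 21 = 39
day-shift workers with the outcome: 26 − 21 = 5
day-shift workers without the outcome: 60 − 5 = 55
risk, rotating-shift workers = 21/60 = 0.3500
risk, day-shift workers = 5/60 = 0.0833
RR = 0.3500 / 0.0833 = 4.20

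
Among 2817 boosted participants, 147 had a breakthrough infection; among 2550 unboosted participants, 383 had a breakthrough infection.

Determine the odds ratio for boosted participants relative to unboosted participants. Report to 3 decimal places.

OR = (147 × 2167) / (2670 × 383) = 318549/1022610 ≈ 0.312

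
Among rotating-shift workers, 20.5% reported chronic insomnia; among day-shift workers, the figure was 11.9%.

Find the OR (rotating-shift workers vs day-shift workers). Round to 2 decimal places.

OR: 1.91

odds, rotating-shift workers = 0.2050/0.7950 = 0.2579
odds, day-shift workers = 0.1190/0.8810 = 0.1351
OR = 0.2579 / 0.1351 = 1.91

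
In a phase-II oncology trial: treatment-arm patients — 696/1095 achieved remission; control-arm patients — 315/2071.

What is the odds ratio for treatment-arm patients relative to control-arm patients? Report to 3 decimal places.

OR: 9.724

odds, treatment-arm patients = 696/399 = 1.7444
odds, control-arm patients = 315/1756 = 0.1794
OR = 1.7444 / 0.1794 = 9.724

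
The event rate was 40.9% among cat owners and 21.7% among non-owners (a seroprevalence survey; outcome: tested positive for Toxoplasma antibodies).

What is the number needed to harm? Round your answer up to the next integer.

absolute risk difference = 0.192000
1 / 0.192000 = 5.208 → round up → 6

NNH ≈ 6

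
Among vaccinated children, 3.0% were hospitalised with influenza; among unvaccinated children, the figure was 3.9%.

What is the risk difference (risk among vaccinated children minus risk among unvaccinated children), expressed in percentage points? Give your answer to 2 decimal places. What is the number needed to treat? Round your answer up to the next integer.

RD = -0.90; NNT = 112

risk difference = 0.03000 − 0.03900 = -0.00900 → -0.90 percentage points
absolute risk difference = 0.009000
1 / 0.009000 = 111.111 → round up → 112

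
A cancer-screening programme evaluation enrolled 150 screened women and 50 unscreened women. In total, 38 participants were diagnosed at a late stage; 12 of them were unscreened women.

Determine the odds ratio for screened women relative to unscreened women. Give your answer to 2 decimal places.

screened women with the outcome: 38 − 12 = 26
screened women without the outcome: 150 − 26 = 124
unscreened women without the outcome: 50 − 12 = 38
OR = (26 × 38) / (124 × 12) = 988/1488 ≈ 0.66

OR: 0.66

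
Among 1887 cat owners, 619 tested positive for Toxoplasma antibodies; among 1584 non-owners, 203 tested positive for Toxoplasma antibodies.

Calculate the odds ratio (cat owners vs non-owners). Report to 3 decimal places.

OR: 3.321

odds, cat owners = 619/1268 = 0.4882
odds, non-owners = 203/1381 = 0.1470
OR = 0.4882 / 0.1470 = 3.321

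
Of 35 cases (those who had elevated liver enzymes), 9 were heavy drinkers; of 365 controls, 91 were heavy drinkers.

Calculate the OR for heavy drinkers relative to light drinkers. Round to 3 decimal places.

odds, heavy drinkers = 9/91 = 0.0989
odds, light drinkers = 26/274 = 0.0949
OR = 0.0989 / 0.0949 = 1.042

OR = 1.042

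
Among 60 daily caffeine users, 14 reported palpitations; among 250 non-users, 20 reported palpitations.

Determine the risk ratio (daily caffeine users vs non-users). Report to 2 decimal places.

risk, daily caffeine users = 14/60 = 0.2333
risk, non-users = 20/250 = 0.0800
RR = 0.2333 / 0.0800 = 2.92

RR = 2.92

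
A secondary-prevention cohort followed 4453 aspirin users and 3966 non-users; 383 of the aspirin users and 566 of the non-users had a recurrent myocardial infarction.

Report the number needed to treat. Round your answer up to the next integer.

risk, aspirin users = 383/4453 = 0.086009
risk, non-users = 566/3966 = 0.142713
absolute risk difference = 0.056704
1 / 0.056704 = 17.635 → round up → 18

18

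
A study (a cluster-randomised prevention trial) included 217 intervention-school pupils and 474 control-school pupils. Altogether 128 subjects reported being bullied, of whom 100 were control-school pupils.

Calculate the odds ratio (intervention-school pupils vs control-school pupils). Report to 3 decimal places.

OR: 0.554

intervention-school pupils with the outcome: 128 − 100 = 28
intervention-school pupils without the outcome: 217 − 28 = 189
control-school pupils without the outcome: 474 − 100 = 374
odds, intervention-school pupils = 28/189 = 0.1481
odds, control-school pupils = 100/374 = 0.2674
OR = 0.1481 / 0.2674 = 0.554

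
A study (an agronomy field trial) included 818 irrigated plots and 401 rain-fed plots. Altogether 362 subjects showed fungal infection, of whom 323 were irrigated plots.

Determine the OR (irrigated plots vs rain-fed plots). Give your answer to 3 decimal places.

OR: 6.057

irrigated plots without the outcome: 818 − 323 = 495
rain-fed plots with the outcome: 362 − 323 = 39
rain-fed plots without the outcome: 401 − 39 = 362
OR = (323 × 362) / (495 × 39) = 116926/19305 ≈ 6.057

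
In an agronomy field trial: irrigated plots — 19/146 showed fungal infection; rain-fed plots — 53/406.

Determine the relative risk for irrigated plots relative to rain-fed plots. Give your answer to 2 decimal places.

RR: 1.00

risk, irrigated plots = 19/146 = 0.1301
risk, rain-fed plots = 53/406 = 0.1305
RR = 0.1301 / 0.1305 = 1.00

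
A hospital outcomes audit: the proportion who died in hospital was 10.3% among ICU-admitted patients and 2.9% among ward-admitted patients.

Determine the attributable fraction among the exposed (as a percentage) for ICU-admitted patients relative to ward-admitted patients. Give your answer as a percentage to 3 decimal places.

AR% = (0.10300 − 0.02900) / 0.10300 = 0.7184 → 71.845%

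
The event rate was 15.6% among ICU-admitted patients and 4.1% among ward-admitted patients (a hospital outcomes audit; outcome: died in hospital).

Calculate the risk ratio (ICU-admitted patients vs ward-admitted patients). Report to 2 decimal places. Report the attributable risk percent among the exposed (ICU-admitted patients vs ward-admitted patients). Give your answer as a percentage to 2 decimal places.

RR = 3.80; AR% = 73.72%

RR = 0.15600 / 0.04100 = 3.80
AR% = (0.15600 − 0.04100) / 0.15600 = 0.7372 → 73.72%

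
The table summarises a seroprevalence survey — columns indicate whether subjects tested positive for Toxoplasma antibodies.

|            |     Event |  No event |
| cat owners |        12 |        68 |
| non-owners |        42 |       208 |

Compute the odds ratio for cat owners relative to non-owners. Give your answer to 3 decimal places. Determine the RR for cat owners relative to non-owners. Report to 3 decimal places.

OR = 0.874; RR = 0.893

OR = (12 × 208) / (68 × 42) = 2496/2856 ≈ 0.874
risk, cat owners = 12/80 = 0.1500
risk, non-owners = 42/250 = 0.1680
RR = 0.1500 / 0.1680 = 0.893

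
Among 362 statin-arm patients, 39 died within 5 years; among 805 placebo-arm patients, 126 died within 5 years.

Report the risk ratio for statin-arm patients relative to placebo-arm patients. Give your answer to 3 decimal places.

risk, statin-arm patients = 39/362 = 0.1077
risk, placebo-arm patients = 126/805 = 0.1565
RR = 0.1077 / 0.1565 = 0.688

RR ≈ 0.688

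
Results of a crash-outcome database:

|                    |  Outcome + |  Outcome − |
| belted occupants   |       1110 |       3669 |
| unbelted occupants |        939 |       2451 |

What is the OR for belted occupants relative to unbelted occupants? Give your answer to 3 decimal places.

OR = (1110 × 2451) / (3669 × 939) = 2720610/3445191 ≈ 0.790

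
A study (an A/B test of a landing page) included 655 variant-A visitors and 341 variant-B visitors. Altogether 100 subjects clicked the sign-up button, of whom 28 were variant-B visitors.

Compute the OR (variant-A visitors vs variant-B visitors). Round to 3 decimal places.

variant-A visitors with the outcome: 100 − 28 = 72
variant-A visitors without the outcome: 655 − 72 = 583
variant-B visitors without the outcome: 341 − 28 = 313
OR = (72 × 313) / (583 × 28) = 22536/16324 ≈ 1.381

OR = 1.381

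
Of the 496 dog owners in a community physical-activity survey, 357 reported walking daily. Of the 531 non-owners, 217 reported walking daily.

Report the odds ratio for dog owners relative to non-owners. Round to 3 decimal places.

OR = (357 × 314) / (139 × 217) = 112098/30163 ≈ 3.716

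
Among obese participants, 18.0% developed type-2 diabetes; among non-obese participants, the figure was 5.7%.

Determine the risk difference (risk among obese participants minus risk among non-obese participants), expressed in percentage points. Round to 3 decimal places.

risk difference = 0.1800 − 0.0570 = 0.1230 → 12.300 percentage points

RD: 12.300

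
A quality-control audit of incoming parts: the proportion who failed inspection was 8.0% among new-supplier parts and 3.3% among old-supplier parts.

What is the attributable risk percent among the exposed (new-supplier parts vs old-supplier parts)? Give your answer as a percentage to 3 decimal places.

AR% = (0.08000 − 0.03300) / 0.08000 = 0.5875 → 58.750%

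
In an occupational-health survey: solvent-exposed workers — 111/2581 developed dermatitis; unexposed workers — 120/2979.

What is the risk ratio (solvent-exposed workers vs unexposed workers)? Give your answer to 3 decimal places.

1.068

risk, solvent-exposed workers = 111/2581 = 0.04301
risk, unexposed workers = 120/2979 = 0.04028
RR = 0.04301 / 0.04028 = 1.068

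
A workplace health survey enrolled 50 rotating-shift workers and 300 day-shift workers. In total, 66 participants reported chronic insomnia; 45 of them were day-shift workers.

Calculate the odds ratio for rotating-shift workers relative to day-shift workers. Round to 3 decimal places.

OR ≈ 4.103

rotating-shift workers with the outcome: 66 − 45 = 21
rotating-shift workers without the outcome: 50 − 21 = 29
day-shift workers without the outcome: 300 − 45 = 255
odds, rotating-shift workers = 21/29 = 0.7241
odds, day-shift workers = 45/255 = 0.1765
OR = 0.7241 / 0.1765 = 4.103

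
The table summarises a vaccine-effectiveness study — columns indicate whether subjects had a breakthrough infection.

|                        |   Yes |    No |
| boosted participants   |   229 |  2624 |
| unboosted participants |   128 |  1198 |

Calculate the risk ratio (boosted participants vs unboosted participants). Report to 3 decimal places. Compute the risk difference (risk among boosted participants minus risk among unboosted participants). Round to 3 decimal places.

RR = 0.832; RD = -0.016

risk, boosted participants = 229/2853 = 0.0803
risk, unboosted participants = 128/1326 = 0.0965
RR = 0.0803 / 0.0965 = 0.832
risk difference = 0.0803 − 0.0965 = -0.016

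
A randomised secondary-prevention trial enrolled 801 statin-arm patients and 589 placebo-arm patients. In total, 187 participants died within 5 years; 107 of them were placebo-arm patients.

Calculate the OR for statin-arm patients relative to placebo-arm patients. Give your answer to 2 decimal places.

0.50

statin-arm patients with the outcome: 187 − 107 = 80
statin-arm patients without the outcome: 801 − 80 = 721
placebo-arm patients without the outcome: 589 − 107 = 482
OR = (80 × 482) / (721 × 107) = 38560/77147 ≈ 0.50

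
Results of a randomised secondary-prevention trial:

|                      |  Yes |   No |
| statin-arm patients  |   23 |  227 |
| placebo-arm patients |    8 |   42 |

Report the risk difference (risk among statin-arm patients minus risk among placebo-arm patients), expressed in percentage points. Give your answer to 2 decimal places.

risk, statin-arm patients = 23/250 = 0.0920
risk, placebo-arm patients = 8/50 = 0.1600
risk difference = 0.0920 − 0.1600 = -0.0680 → -6.80 percentage points

-6.80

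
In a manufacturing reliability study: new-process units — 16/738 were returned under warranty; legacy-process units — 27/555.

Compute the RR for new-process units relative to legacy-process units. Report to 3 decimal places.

0.446

risk, new-process units = 16/738 = 0.02168
risk, legacy-process units = 27/555 = 0.04865
RR = 0.02168 / 0.04865 = 0.446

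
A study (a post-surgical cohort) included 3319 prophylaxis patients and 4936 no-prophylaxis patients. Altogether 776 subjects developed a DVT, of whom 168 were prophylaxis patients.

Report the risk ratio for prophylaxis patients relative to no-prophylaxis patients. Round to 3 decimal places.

0.411

prophylaxis patients without the outcome: 3319 − 168 = 3151
no-prophylaxis patients with the outcome: 776 − 168 = 608
no-prophylaxis patients without the outcome: 4936 − 608 = 4328
risk, prophylaxis patients = 168/3319 = 0.0506
risk, no-prophylaxis patients = 608/4936 = 0.1232
RR = 0.0506 / 0.1232 = 0.411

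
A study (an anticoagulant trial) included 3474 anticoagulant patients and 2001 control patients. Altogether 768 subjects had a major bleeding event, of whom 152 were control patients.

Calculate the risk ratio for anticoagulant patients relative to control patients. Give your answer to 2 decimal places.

2.33

anticoagulant patients with the outcome: 768 − 152 = 616
anticoagulant patients without the outcome: 3474 − 616 = 2858
control patients without the outcome: 2001 − 152 = 1849
risk, anticoagulant patients = 616/3474 = 0.1773
risk, control patients = 152/2001 = 0.0760
RR = 0.1773 / 0.0760 = 2.33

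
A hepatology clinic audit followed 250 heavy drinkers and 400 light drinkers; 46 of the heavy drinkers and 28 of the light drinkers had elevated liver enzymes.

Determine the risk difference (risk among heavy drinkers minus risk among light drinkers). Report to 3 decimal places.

risk, heavy drinkers = 46/250 = 0.1840
risk, light drinkers = 28/400 = 0.0700
risk difference = 0.1840 − 0.0700 = 0.114

0.114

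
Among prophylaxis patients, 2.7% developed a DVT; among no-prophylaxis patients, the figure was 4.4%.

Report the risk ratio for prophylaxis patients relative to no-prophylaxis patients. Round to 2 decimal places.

RR = 0.02700 / 0.04400 = 0.61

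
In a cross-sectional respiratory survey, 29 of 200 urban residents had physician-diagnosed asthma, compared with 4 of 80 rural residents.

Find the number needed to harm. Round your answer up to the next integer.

risk, urban residents = 29/200 = 0.145000
risk, rural residents = 4/80 = 0.050000
absolute risk difference = 0.095000
1 / 0.095000 = 10.526 → round up → 11

NNH ≈ 11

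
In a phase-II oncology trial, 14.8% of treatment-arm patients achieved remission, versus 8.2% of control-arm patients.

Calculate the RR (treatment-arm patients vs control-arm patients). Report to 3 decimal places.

RR = 0.1480 / 0.0820 = 1.805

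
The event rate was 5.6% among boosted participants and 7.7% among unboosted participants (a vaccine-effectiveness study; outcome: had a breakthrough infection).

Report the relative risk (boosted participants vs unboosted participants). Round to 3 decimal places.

RR = 0.0560 / 0.0770 = 0.727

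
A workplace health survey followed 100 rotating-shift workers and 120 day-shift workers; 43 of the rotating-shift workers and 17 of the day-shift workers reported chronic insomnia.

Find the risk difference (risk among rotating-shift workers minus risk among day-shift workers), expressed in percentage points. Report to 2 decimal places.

risk, rotating-shift workers = 43/100 = 0.4300
risk, day-shift workers = 17/120 = 0.1417
risk difference = 0.4300 − 0.1417 = 0.2883 → 28.83 percentage points

28.83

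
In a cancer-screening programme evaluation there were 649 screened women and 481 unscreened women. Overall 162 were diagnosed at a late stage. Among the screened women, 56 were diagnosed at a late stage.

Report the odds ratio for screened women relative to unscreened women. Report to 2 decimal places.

0.33

screened women without the outcome: 649 − 56 = 593
unscreened women with the outcome: 162 − 56 = 106
unscreened women without the outcome: 481 − 106 = 375
odds, screened women = 56/593 = 0.0944
odds, unscreened women = 106/375 = 0.2827
OR = 0.0944 / 0.2827 = 0.33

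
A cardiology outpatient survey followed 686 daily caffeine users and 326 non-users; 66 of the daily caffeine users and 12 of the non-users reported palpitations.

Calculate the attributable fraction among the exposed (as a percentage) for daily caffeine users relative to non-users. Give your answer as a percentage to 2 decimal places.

risk, daily caffeine users = 66/686 = 0.09621
risk, non-users = 12/326 = 0.03681
AR% = (0.09621 − 0.03681) / 0.09621 = 0.6174 → 61.74%

AR% = 61.74%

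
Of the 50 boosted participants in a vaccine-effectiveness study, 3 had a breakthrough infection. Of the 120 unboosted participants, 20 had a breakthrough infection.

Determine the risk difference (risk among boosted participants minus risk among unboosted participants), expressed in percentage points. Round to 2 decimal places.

RD: -10.67

risk, boosted participants = 3/50 = 0.0600
risk, unboosted participants = 20/120 = 0.1667
risk difference = 0.0600 − 0.1667 = -0.1067 → -10.67 percentage points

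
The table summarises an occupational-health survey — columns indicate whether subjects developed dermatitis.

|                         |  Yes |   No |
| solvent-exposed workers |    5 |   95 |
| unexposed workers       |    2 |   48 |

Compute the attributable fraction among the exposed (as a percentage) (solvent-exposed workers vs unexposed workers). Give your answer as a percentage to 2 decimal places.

AR% = 20.00%

risk, solvent-exposed workers = 5/100 = 0.05000
risk, unexposed workers = 2/50 = 0.04000
AR% = (0.05000 − 0.04000) / 0.05000 = 0.2000 → 20.00%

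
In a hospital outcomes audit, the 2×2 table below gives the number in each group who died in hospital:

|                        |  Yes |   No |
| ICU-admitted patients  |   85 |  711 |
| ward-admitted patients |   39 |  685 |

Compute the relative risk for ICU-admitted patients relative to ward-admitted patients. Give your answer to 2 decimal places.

risk, ICU-admitted patients = 85/796 = 0.1068
risk, ward-admitted patients = 39/724 = 0.0539
RR = 0.1068 / 0.0539 = 1.98

RR = 1.98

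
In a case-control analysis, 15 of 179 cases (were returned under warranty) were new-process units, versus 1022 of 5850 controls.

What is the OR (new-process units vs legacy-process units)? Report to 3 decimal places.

OR = (15 × 4828) / (1022 × 164) = 72420/167608 ≈ 0.432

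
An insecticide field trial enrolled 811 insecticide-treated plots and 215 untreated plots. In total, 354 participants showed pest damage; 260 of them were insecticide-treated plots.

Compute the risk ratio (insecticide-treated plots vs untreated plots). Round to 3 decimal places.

0.733

insecticide-treated plots without the outcome: 811 − 260 = 551
untreated plots with the outcome: 354 − 260 = 94
untreated plots without the outcome: 215 − 94 = 121
risk, insecticide-treated plots = 260/811 = 0.3206
risk, untreated plots = 94/215 = 0.4372
RR = 0.3206 / 0.4372 = 0.733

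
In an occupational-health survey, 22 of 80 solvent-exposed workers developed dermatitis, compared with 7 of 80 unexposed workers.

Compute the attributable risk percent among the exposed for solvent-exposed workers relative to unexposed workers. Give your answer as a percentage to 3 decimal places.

68.182%

risk, solvent-exposed workers = 22/80 = 0.2750
risk, unexposed workers = 7/80 = 0.0875
AR% = (0.2750 − 0.0875) / 0.2750 = 0.6818 → 68.182%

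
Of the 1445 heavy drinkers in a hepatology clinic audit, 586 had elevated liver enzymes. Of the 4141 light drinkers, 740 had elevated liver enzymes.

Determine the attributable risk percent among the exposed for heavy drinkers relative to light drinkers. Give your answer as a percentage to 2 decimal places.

risk, heavy drinkers = 586/1445 = 0.4055
risk, light drinkers = 740/4141 = 0.1787
AR% = (0.4055 − 0.1787) / 0.4055 = 0.5593 → 55.93%

AR%: 55.93%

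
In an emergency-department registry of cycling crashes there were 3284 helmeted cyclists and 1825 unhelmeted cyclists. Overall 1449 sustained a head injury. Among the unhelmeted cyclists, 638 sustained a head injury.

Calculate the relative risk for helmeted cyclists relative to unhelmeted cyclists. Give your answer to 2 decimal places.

RR ≈ 0.71

helmeted cyclists with the outcome: 1449 − 638 = 811
helmeted cyclists without the outcome: 3284 − 811 = 2473
unhelmeted cyclists without the outcome: 1825 − 638 = 1187
risk, helmeted cyclists = 811/3284 = 0.2470
risk, unhelmeted cyclists = 638/1825 = 0.3496
RR = 0.2470 / 0.3496 = 0.71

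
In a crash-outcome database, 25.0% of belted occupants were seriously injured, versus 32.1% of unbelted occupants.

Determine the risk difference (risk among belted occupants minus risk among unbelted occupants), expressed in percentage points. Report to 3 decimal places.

RD = -7.100

risk difference = 0.2500 − 0.3210 = -0.0710 → -7.100 percentage points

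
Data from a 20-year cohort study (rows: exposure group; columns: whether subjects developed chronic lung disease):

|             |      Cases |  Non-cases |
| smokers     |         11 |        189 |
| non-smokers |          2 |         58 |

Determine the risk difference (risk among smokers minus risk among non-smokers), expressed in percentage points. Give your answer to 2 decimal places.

RD ≈ 2.17

risk, smokers = 11/200 = 0.05500
risk, non-smokers = 2/60 = 0.03333
risk difference = 0.05500 − 0.03333 = 0.02167 → 2.17 percentage points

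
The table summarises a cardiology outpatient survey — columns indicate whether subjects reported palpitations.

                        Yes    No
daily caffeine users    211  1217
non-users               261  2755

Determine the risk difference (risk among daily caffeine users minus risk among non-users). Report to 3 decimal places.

risk, daily caffeine users = 211/1428 = 0.1478
risk, non-users = 261/3016 = 0.0865
risk difference = 0.1478 − 0.0865 = 0.061

RD: 0.061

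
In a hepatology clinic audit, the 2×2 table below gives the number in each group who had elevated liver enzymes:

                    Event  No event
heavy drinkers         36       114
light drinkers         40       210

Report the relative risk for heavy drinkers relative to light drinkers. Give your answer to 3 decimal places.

risk, heavy drinkers = 36/150 = 0.2400
risk, light drinkers = 40/250 = 0.1600
RR = 0.2400 / 0.1600 = 1.500

RR = 1.500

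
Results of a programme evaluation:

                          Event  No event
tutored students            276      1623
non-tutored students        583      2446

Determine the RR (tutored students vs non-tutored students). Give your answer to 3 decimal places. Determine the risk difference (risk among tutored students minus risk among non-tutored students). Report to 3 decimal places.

risk, tutored students = 276/1899 = 0.1453
risk, non-tutored students = 583/3029 = 0.1925
RR = 0.1453 / 0.1925 = 0.755
risk difference = 0.1453 − 0.1925 = -0.047

RR = 0.755; RD = -0.047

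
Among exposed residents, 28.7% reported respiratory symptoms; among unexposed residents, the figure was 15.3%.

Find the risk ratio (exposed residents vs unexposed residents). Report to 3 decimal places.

RR = 0.2870 / 0.1530 = 1.876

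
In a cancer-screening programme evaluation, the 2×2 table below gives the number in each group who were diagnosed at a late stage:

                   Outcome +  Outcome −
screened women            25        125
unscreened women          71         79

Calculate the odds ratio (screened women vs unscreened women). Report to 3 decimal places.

OR: 0.223

odds, screened women = 25/125 = 0.2000
odds, unscreened women = 71/79 = 0.8987
OR = 0.2000 / 0.8987 = 0.223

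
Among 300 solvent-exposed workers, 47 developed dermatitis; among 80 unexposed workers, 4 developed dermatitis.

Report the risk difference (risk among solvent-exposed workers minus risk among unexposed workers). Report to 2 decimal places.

0.11

risk, solvent-exposed workers = 47/300 = 0.1567
risk, unexposed workers = 4/80 = 0.0500
risk difference = 0.1567 − 0.0500 = 0.11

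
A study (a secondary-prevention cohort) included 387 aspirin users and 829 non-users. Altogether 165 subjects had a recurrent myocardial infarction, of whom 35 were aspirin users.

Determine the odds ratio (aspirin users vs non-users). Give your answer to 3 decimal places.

aspirin users without the outcome: 387 − 35 = 352
non-users with the outcome: 165 − 35 = 130
non-users without the outcome: 829 − 130 = 699
OR = (35 × 699) / (352 × 130) = 24465/45760 ≈ 0.535

0.535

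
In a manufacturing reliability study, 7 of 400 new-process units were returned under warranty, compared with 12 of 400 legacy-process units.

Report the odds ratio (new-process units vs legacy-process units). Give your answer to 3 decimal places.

OR = (7 × 388) / (393 × 12) = 2716/4716 ≈ 0.576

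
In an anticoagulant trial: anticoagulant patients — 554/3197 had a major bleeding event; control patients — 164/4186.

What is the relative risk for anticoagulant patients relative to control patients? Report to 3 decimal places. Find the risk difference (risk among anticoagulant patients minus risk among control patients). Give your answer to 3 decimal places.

RR = 4.423; RD = 0.134

risk, anticoagulant patients = 554/3197 = 0.17329
risk, control patients = 164/4186 = 0.03918
RR = 0.17329 / 0.03918 = 4.423
risk difference = 0.17329 − 0.03918 = 0.134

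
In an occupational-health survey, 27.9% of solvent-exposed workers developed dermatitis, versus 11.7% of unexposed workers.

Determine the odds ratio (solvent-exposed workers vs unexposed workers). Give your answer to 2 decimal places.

odds, solvent-exposed workers = 0.2790/0.7210 = 0.3870
odds, unexposed workers = 0.1170/0.8830 = 0.1325
OR = 0.3870 / 0.1325 = 2.92

2.92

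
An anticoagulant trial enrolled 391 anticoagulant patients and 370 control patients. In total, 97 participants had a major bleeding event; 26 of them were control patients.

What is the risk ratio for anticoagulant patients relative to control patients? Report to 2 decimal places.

2.58

anticoagulant patients with the outcome: 97 − 26 = 71
anticoagulant patients without the outcome: 391 − 71 = 320
control patients without the outcome: 370 − 26 = 344
risk, anticoagulant patients = 71/391 = 0.1816
risk, control patients = 26/370 = 0.0703
RR = 0.1816 / 0.0703 = 2.58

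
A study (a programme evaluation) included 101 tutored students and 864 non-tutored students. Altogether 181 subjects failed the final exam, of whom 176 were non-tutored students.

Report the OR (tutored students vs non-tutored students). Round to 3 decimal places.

tutored students with the outcome: 181 − 176 = 5
tutored students without the outcome: 101 − 5 = 96
non-tutored students without the outcome: 864 − 176 = 688
odds, tutored students = 5/96 = 0.05208
odds, non-tutored students = 176/688 = 0.25581
OR = 0.05208 / 0.25581 = 0.204

OR = 0.204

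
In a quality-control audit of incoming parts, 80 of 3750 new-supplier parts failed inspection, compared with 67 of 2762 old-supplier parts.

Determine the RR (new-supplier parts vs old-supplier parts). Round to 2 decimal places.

risk, new-supplier parts = 80/3750 = 0.02133
risk, old-supplier parts = 67/2762 = 0.02426
RR = 0.02133 / 0.02426 = 0.88

RR: 0.88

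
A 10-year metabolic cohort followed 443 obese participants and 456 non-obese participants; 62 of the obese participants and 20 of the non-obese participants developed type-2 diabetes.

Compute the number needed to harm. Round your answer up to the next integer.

NNH ≈ 11

risk, obese participants = 62/443 = 0.139955
risk, non-obese participants = 20/456 = 0.043860
absolute risk difference = 0.096095
1 / 0.096095 = 10.406 → round up → 11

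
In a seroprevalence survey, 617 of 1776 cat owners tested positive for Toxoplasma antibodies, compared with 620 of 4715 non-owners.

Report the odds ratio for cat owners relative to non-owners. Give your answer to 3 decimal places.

OR = (617 × 4095) / (1159 × 620) = 2526615/718580 ≈ 3.516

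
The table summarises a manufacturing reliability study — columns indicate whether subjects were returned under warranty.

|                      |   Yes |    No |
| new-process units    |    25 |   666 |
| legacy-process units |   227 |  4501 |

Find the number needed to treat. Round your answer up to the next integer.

85

risk, new-process units = 25/691 = 0.036179
risk, legacy-process units = 227/4728 = 0.048012
absolute risk difference = 0.011832
1 / 0.011832 = 84.517 → round up → 85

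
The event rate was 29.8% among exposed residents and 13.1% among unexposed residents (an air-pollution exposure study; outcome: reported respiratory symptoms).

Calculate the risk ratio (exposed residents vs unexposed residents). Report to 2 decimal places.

RR = 0.2980 / 0.1310 = 2.27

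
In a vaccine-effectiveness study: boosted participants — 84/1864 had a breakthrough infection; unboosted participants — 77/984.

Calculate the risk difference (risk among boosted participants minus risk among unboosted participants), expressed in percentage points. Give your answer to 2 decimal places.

RD ≈ -3.32

risk, boosted participants = 84/1864 = 0.04506
risk, unboosted participants = 77/984 = 0.07825
risk difference = 0.04506 − 0.07825 = -0.03319 → -3.32 percentage points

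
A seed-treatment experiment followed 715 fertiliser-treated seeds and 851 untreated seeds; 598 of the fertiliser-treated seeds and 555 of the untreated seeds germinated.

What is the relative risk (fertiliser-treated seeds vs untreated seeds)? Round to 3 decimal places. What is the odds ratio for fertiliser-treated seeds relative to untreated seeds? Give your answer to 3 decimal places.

RR = 1.282; OR = 2.726

risk, fertiliser-treated seeds = 598/715 = 0.8364
risk, untreated seeds = 555/851 = 0.6522
RR = 0.8364 / 0.6522 = 1.282
odds, fertiliser-treated seeds = 598/117 = 5.1111
odds, untreated seeds = 555/296 = 1.8750
OR = 5.1111 / 1.8750 = 2.726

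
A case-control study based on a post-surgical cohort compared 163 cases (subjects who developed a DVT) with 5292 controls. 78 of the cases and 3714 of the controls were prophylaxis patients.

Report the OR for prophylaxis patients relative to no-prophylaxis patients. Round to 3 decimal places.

odds, prophylaxis patients = 78/3714 = 0.02100
odds, no-prophylaxis patients = 85/1578 = 0.05387
OR = 0.02100 / 0.05387 = 0.390

OR ≈ 0.390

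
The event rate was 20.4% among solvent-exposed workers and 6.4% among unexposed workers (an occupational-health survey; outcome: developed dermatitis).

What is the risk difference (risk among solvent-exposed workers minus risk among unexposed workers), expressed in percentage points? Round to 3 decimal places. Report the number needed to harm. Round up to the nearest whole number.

RD = 14.000; NNH = 8

risk difference = 0.2040 − 0.0640 = 0.1400 → 14.000 percentage points
absolute risk difference = 0.140000
1 / 0.140000 = 7.143 → round up → 8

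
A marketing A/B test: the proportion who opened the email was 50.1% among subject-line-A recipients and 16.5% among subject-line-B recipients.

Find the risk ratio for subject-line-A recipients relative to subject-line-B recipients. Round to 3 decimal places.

RR = 0.5010 / 0.1650 = 3.036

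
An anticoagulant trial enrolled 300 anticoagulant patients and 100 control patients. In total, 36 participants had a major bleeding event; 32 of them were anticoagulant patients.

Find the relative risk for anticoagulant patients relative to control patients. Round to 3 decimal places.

2.667

anticoagulant patients without the outcome: 300 − 32 = 268
control patients with the outcome: 36 − 32 = 4
control patients without the outcome: 100 − 4 = 96
risk, anticoagulant patients = 32/300 = 0.10667
risk, control patients = 4/100 = 0.04000
RR = 0.10667 / 0.04000 = 2.667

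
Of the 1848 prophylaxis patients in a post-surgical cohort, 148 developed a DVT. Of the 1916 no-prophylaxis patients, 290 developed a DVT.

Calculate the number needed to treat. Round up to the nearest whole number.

risk, prophylaxis patients = 148/1848 = 0.080087
risk, no-prophylaxis patients = 290/1916 = 0.151357
absolute risk difference = 0.071270
1 / 0.071270 = 14.031 → round up → 15

NNT: 15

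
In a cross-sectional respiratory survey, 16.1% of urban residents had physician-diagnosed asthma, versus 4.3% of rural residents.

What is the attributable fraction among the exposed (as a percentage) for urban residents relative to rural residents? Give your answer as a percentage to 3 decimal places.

AR% = (0.16100 − 0.04300) / 0.16100 = 0.7329 → 73.292%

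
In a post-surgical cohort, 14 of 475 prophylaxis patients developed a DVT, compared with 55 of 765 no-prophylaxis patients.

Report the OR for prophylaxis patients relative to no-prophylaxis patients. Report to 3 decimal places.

OR = (14 × 710) / (461 × 55) = 9940/25355 ≈ 0.392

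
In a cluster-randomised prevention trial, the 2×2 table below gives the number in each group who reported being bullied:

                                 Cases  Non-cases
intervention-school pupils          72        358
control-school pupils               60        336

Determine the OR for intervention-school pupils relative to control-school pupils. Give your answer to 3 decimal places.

OR = (72 × 336) / (358 × 60) = 24192/21480 ≈ 1.126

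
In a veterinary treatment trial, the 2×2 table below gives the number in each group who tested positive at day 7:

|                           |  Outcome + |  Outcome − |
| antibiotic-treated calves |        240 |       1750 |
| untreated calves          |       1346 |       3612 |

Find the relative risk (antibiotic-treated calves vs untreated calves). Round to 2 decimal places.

risk, antibiotic-treated calves = 240/1990 = 0.1206
risk, untreated calves = 1346/4958 = 0.2715
RR = 0.1206 / 0.2715 = 0.44

0.44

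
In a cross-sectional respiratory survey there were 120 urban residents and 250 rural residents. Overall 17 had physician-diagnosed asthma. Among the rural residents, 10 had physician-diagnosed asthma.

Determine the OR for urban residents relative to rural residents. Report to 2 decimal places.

OR: 1.49

urban residents with the outcome: 17 − 10 = 7
urban residents without the outcome: 120 − 7 = 113
rural residents without the outcome: 250 − 10 = 240
OR = (7 × 240) / (113 × 10) = 1680/1130 ≈ 1.49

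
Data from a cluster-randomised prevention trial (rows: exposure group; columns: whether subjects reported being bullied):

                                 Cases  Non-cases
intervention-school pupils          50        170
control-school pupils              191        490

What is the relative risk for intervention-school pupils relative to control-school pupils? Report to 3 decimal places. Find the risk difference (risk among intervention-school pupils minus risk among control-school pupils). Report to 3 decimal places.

RR = 0.810; RD = -0.053

risk, intervention-school pupils = 50/220 = 0.2273
risk, control-school pupils = 191/681 = 0.2805
RR = 0.2273 / 0.2805 = 0.810
risk difference = 0.2273 − 0.2805 = -0.053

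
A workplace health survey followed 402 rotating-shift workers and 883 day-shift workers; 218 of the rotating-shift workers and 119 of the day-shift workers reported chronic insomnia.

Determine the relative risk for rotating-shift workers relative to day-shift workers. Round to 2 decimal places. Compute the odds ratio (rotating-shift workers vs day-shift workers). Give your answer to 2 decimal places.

risk, rotating-shift workers = 218/402 = 0.5423
risk, day-shift workers = 119/883 = 0.1348
RR = 0.5423 / 0.1348 = 4.02
OR = (218 × 764) / (184 × 119) = 166552/21896 ≈ 7.61

RR = 4.02; OR = 7.61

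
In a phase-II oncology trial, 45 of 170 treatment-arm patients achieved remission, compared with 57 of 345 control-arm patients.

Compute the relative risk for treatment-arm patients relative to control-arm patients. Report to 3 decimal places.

RR ≈ 1.602

risk, treatment-arm patients = 45/170 = 0.2647
risk, control-arm patients = 57/345 = 0.1652
RR = 0.2647 / 0.1652 = 1.602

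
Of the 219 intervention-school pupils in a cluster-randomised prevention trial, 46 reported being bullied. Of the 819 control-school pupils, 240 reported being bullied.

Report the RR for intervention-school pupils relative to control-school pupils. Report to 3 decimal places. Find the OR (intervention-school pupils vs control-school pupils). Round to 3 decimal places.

risk, intervention-school pupils = 46/219 = 0.2100
risk, control-school pupils = 240/819 = 0.2930
RR = 0.2100 / 0.2930 = 0.717
odds, intervention-school pupils = 46/173 = 0.2659
odds, control-school pupils = 240/579 = 0.4145
OR = 0.2659 / 0.4145 = 0.641

RR = 0.717; OR = 0.641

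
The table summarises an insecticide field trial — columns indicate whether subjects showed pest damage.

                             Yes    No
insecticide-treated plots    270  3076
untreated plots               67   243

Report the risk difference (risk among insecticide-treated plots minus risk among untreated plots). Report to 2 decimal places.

RD: -0.14

risk, insecticide-treated plots = 270/3346 = 0.0807
risk, untreated plots = 67/310 = 0.2161
risk difference = 0.0807 − 0.2161 = -0.14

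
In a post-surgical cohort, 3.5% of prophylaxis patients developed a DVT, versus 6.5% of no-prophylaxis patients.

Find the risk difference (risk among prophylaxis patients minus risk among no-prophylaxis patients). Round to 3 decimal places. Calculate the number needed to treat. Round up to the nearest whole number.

risk difference = 0.03500 − 0.06500 = -0.030
absolute risk difference = 0.030000
1 / 0.030000 = 33.333 → round up → 34

RD = -0.030; NNT = 34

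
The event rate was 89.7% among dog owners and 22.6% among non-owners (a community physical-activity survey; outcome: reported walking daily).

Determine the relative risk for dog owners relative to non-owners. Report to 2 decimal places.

RR = 0.8970 / 0.2260 = 3.97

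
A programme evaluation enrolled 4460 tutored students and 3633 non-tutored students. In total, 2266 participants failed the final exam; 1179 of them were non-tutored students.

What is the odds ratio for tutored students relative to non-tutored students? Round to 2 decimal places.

OR = 0.67

tutored students with the outcome: 2266 − 1179 = 1087
tutored students without the outcome: 4460 − 1087 = 3373
non-tutored students without the outcome: 3633 − 1179 = 2454
OR = (1087 × 2454) / (3373 × 1179) = 2667498/3976767 ≈ 0.67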